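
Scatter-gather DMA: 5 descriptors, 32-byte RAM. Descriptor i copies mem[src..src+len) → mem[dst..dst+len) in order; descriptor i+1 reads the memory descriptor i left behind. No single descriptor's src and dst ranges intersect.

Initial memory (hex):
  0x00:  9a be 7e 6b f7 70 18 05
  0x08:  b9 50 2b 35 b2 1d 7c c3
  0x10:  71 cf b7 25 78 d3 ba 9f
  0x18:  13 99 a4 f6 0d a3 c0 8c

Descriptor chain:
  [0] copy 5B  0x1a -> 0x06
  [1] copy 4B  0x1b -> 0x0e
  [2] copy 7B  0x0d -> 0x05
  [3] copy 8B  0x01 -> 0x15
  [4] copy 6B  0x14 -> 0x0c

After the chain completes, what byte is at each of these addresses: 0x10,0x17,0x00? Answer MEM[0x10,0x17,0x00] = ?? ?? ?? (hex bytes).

MEM[0x10,0x17,0x00] = f7 6b 9a

D0: mem[0x06..0x0a] <- [a4 f6 0d a3 c0]
D1: mem[0x0e..0x11] <- [f6 0d a3 c0]
D2: mem[0x05..0x0b] <- [1d f6 0d a3 c0 b7 25]
D3: mem[0x15..0x1c] <- [be 7e 6b f7 1d f6 0d a3]
D4: mem[0x0c..0x11] <- [78 be 7e 6b f7 1d]
query mem[0x10]=0xf7, mem[0x17]=0x6b, mem[0x00]=0x9a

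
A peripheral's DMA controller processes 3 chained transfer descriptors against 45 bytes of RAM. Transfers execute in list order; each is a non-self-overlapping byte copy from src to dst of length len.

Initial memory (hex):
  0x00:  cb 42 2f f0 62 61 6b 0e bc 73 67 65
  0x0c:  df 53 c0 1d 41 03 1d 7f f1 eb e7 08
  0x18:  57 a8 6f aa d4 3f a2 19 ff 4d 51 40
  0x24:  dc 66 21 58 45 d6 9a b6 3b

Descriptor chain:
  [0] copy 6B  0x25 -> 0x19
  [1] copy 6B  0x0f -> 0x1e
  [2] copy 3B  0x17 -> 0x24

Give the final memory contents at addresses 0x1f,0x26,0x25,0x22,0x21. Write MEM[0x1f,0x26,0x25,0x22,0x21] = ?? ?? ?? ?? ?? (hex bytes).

MEM[0x1f,0x26,0x25,0x22,0x21] = 41 66 57 7f 1d

  after D0: wrote 6B at 0x19 = 66215845d69a
  after D1: wrote 6B at 0x1e = 1d41031d7ff1
  after D2: wrote 3B at 0x24 = 085766
query mem[0x1f]=0x41, mem[0x26]=0x66, mem[0x25]=0x57, mem[0x22]=0x7f, mem[0x21]=0x1d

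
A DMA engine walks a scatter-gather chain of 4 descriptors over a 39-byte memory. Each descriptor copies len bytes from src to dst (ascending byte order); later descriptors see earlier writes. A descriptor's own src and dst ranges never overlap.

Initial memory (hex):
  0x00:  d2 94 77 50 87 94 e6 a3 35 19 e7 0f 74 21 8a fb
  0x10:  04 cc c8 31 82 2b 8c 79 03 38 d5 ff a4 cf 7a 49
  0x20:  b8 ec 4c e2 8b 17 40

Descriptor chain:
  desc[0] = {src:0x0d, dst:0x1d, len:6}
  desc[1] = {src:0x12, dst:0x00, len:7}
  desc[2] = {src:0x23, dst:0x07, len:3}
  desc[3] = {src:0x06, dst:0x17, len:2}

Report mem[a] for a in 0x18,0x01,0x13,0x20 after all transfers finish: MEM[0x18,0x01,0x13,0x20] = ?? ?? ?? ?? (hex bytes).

D0: mem[0x1d..0x22] <- [21 8a fb 04 cc c8]
D1: mem[0x00..0x06] <- [c8 31 82 2b 8c 79 03]
D2: mem[0x07..0x09] <- [e2 8b 17]
D3: mem[0x17..0x18] <- [03 e2]
query mem[0x18]=0xe2, mem[0x01]=0x31, mem[0x13]=0x31, mem[0x20]=0x04

MEM[0x18,0x01,0x13,0x20] = e2 31 31 04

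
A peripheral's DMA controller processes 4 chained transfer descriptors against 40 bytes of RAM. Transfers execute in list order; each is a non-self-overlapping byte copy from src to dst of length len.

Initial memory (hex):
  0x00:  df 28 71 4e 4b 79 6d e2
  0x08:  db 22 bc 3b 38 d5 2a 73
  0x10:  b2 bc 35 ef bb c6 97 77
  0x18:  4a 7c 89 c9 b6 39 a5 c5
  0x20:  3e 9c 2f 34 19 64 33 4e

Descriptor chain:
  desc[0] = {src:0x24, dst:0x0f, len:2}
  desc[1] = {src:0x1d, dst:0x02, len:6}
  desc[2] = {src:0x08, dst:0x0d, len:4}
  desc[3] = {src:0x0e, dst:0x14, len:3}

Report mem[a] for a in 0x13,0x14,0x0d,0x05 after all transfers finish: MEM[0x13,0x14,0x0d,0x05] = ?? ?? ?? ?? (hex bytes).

MEM[0x13,0x14,0x0d,0x05] = ef 22 db 3e

[0] 0x24->0x0f len=2 : 19 64
[1] 0x1d->0x02 len=6 : 39 a5 c5 3e 9c 2f
[2] 0x08->0x0d len=4 : db 22 bc 3b
[3] 0x0e->0x14 len=3 : 22 bc 3b
query mem[0x13]=0xef, mem[0x14]=0x22, mem[0x0d]=0xdb, mem[0x05]=0x3e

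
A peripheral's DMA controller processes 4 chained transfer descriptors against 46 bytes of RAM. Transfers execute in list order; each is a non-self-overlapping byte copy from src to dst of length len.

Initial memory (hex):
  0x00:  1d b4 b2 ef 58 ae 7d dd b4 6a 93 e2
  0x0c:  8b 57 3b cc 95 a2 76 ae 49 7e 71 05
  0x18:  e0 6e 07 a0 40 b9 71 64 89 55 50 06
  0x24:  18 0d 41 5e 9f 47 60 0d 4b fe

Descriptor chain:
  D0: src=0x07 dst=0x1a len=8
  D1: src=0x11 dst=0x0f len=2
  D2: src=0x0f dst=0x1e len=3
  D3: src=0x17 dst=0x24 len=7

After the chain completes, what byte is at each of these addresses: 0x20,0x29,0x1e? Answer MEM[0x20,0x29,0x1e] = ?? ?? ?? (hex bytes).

MEM[0x20,0x29,0x1e] = a2 6a a2

[0] 0x07->0x1a len=8 : dd b4 6a 93 e2 8b 57 3b
[1] 0x11->0x0f len=2 : a2 76
[2] 0x0f->0x1e len=3 : a2 76 a2
[3] 0x17->0x24 len=7 : 05 e0 6e dd b4 6a 93
query mem[0x20]=0xa2, mem[0x29]=0x6a, mem[0x1e]=0xa2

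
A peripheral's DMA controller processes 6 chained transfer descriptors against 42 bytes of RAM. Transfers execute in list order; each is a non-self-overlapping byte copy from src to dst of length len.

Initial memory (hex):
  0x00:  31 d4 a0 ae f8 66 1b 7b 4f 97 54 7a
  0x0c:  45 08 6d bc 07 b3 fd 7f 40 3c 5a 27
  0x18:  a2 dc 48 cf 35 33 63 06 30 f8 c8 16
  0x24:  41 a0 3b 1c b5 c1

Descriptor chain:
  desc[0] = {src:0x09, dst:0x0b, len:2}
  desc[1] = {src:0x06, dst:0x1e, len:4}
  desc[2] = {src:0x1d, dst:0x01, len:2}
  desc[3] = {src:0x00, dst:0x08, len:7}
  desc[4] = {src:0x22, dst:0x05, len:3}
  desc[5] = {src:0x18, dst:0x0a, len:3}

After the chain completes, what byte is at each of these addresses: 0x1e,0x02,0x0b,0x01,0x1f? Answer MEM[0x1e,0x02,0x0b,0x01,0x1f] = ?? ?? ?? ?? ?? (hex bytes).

MEM[0x1e,0x02,0x0b,0x01,0x1f] = 1b 1b dc 33 7b

#0 dst[0x0b+2] := {0x97,0x54}
#1 dst[0x1e+4] := {0x1b,0x7b,0x4f,0x97}
#2 dst[0x01+2] := {0x33,0x1b}
#3 dst[0x08+7] := {0x31,0x33,0x1b,0xae,0xf8,0x66,0x1b}
#4 dst[0x05+3] := {0xc8,0x16,0x41}
#5 dst[0x0a+3] := {0xa2,0xdc,0x48}
query mem[0x1e]=0x1b, mem[0x02]=0x1b, mem[0x0b]=0xdc, mem[0x01]=0x33, mem[0x1f]=0x7b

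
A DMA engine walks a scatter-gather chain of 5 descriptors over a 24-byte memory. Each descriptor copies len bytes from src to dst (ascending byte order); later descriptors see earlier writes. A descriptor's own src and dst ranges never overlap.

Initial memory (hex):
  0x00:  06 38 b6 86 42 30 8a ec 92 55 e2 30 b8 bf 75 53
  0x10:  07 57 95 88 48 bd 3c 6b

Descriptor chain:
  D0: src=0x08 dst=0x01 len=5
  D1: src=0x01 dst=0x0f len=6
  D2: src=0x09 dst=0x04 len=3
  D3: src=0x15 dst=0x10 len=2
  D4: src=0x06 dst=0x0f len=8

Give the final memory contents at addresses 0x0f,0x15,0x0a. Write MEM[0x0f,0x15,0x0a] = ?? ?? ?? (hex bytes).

  after D0: wrote 5B at 0x01 = 9255e230b8
  after D1: wrote 6B at 0x0f = 9255e230b88a
  after D2: wrote 3B at 0x04 = 55e230
  after D3: wrote 2B at 0x10 = bd3c
  after D4: wrote 8B at 0x0f = 30ec9255e230b8bf
query mem[0x0f]=0x30, mem[0x15]=0xb8, mem[0x0a]=0xe2

MEM[0x0f,0x15,0x0a] = 30 b8 e2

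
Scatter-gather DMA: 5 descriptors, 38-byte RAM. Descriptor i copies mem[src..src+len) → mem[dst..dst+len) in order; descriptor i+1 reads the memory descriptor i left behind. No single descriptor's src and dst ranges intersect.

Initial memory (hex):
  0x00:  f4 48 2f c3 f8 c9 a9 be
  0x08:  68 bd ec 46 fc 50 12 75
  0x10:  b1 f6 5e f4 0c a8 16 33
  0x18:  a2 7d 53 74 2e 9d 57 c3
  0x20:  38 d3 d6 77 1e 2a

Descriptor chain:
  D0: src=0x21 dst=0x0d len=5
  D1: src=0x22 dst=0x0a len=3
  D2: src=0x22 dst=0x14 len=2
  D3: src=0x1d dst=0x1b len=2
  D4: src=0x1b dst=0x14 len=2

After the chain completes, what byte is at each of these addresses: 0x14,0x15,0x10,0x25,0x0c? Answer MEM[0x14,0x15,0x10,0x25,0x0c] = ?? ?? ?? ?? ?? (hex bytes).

D0: mem[0x0d..0x11] <- [d3 d6 77 1e 2a]
D1: mem[0x0a..0x0c] <- [d6 77 1e]
D2: mem[0x14..0x15] <- [d6 77]
D3: mem[0x1b..0x1c] <- [9d 57]
D4: mem[0x14..0x15] <- [9d 57]
query mem[0x14]=0x9d, mem[0x15]=0x57, mem[0x10]=0x1e, mem[0x25]=0x2a, mem[0x0c]=0x1e

MEM[0x14,0x15,0x10,0x25,0x0c] = 9d 57 1e 2a 1e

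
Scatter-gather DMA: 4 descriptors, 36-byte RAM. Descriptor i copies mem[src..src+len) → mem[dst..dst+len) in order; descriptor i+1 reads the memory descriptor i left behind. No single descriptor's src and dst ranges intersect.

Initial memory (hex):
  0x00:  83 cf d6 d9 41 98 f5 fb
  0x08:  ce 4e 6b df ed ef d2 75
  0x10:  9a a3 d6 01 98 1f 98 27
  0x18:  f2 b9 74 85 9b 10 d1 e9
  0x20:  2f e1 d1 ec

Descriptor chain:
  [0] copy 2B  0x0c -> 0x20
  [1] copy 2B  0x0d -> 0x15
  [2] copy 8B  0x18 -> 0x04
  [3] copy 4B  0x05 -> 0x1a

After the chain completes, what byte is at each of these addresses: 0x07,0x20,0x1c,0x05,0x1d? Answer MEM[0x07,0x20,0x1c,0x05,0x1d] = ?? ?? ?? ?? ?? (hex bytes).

D0: mem[0x20..0x21] <- [ed ef]
D1: mem[0x15..0x16] <- [ef d2]
D2: mem[0x04..0x0b] <- [f2 b9 74 85 9b 10 d1 e9]
D3: mem[0x1a..0x1d] <- [b9 74 85 9b]
query mem[0x07]=0x85, mem[0x20]=0xed, mem[0x1c]=0x85, mem[0x05]=0xb9, mem[0x1d]=0x9b

MEM[0x07,0x20,0x1c,0x05,0x1d] = 85 ed 85 b9 9b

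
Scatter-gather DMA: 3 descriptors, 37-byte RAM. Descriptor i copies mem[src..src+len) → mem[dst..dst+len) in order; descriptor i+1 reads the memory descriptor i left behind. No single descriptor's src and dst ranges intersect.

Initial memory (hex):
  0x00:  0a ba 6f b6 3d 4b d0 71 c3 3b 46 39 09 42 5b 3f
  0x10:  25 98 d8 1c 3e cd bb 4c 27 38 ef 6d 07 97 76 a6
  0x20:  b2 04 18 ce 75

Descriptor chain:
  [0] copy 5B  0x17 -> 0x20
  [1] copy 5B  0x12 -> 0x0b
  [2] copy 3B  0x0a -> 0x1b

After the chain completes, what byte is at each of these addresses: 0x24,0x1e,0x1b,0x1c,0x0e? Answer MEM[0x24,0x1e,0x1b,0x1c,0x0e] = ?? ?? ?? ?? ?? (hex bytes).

[0] 0x17->0x20 len=5 : 4c 27 38 ef 6d
[1] 0x12->0x0b len=5 : d8 1c 3e cd bb
[2] 0x0a->0x1b len=3 : 46 d8 1c
query mem[0x24]=0x6d, mem[0x1e]=0x76, mem[0x1b]=0x46, mem[0x1c]=0xd8, mem[0x0e]=0xcd

MEM[0x24,0x1e,0x1b,0x1c,0x0e] = 6d 76 46 d8 cd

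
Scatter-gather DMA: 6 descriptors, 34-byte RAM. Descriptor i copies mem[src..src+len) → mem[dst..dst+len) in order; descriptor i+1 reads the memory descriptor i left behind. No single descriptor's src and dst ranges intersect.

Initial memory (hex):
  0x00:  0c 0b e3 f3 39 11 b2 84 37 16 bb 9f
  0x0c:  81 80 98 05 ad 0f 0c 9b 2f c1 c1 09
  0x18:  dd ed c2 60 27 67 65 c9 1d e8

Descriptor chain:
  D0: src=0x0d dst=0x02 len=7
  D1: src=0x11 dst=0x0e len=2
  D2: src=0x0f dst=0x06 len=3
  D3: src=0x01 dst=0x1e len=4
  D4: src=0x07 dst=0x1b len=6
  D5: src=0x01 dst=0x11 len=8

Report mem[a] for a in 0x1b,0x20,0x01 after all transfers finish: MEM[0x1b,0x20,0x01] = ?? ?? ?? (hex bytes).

#0 dst[0x02+7] := {0x80,0x98,0x05,0xad,0x0f,0x0c,0x9b}
#1 dst[0x0e+2] := {0x0f,0x0c}
#2 dst[0x06+3] := {0x0c,0xad,0x0f}
#3 dst[0x1e+4] := {0x0b,0x80,0x98,0x05}
#4 dst[0x1b+6] := {0xad,0x0f,0x16,0xbb,0x9f,0x81}
#5 dst[0x11+8] := {0x0b,0x80,0x98,0x05,0xad,0x0c,0xad,0x0f}
query mem[0x1b]=0xad, mem[0x20]=0x81, mem[0x01]=0x0b

MEM[0x1b,0x20,0x01] = ad 81 0b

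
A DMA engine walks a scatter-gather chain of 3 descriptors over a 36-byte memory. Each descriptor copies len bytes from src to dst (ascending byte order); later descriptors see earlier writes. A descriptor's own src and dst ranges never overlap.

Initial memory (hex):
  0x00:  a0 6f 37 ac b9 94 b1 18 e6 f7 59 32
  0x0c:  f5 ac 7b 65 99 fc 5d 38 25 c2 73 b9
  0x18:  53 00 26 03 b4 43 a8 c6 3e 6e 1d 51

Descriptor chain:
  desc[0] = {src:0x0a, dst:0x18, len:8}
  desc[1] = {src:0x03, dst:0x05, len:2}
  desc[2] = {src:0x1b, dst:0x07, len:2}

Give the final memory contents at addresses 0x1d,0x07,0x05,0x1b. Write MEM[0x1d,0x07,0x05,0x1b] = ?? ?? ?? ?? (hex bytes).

MEM[0x1d,0x07,0x05,0x1b] = 65 ac ac ac

  after D0: wrote 8B at 0x18 = 5932f5ac7b6599fc
  after D1: wrote 2B at 0x05 = acb9
  after D2: wrote 2B at 0x07 = ac7b
query mem[0x1d]=0x65, mem[0x07]=0xac, mem[0x05]=0xac, mem[0x1b]=0xac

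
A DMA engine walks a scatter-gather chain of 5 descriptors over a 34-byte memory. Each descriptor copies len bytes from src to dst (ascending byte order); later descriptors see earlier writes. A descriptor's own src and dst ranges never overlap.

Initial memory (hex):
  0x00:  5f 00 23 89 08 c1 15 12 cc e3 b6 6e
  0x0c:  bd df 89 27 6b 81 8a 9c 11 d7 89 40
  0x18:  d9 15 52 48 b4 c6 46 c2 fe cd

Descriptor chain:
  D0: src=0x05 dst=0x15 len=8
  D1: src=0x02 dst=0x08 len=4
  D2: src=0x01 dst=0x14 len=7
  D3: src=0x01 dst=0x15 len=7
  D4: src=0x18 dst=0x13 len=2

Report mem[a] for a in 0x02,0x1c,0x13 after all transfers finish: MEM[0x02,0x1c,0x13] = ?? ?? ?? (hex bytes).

  after D0: wrote 8B at 0x15 = c11512cce3b66ebd
  after D1: wrote 4B at 0x08 = 238908c1
  after D2: wrote 7B at 0x14 = 00238908c11512
  after D3: wrote 7B at 0x15 = 00238908c11512
  after D4: wrote 2B at 0x13 = 08c1
query mem[0x02]=0x23, mem[0x1c]=0xbd, mem[0x13]=0x08

MEM[0x02,0x1c,0x13] = 23 bd 08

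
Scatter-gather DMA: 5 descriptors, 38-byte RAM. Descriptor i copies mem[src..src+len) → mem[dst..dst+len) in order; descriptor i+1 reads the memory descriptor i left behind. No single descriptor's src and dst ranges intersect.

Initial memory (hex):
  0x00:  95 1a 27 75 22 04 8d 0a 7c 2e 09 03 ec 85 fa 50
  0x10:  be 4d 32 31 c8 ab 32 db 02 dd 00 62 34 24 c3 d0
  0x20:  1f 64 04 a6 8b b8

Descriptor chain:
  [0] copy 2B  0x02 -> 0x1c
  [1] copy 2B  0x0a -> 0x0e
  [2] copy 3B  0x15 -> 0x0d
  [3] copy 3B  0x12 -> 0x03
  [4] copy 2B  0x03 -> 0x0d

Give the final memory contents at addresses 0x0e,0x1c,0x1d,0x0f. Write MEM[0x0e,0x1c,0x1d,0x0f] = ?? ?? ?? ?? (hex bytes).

  after D0: wrote 2B at 0x1c = 2775
  after D1: wrote 2B at 0x0e = 0903
  after D2: wrote 3B at 0x0d = ab32db
  after D3: wrote 3B at 0x03 = 3231c8
  after D4: wrote 2B at 0x0d = 3231
query mem[0x0e]=0x31, mem[0x1c]=0x27, mem[0x1d]=0x75, mem[0x0f]=0xdb

MEM[0x0e,0x1c,0x1d,0x0f] = 31 27 75 db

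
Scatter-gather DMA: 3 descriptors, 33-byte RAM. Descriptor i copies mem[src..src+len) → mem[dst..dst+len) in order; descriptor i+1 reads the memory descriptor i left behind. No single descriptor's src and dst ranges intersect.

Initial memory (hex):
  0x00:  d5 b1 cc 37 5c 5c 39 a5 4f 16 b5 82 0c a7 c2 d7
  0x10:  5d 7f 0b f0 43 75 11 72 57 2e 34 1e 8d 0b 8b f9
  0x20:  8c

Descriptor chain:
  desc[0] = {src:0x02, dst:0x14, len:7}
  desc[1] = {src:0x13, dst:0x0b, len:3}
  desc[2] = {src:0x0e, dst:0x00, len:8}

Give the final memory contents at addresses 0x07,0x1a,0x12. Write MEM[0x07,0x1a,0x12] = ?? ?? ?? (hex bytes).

MEM[0x07,0x1a,0x12] = 37 4f 0b

  after D0: wrote 7B at 0x14 = cc375c5c39a54f
  after D1: wrote 3B at 0x0b = f0cc37
  after D2: wrote 8B at 0x00 = c2d75d7f0bf0cc37
query mem[0x07]=0x37, mem[0x1a]=0x4f, mem[0x12]=0x0b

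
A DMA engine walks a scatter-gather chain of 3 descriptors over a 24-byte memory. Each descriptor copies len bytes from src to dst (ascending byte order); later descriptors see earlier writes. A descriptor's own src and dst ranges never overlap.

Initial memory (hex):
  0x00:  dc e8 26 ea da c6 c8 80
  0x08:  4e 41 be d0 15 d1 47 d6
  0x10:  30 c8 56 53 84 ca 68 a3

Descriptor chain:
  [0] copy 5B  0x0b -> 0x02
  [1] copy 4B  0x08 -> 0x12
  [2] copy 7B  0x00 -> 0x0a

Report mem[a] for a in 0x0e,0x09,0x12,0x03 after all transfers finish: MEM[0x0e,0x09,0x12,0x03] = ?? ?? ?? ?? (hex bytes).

MEM[0x0e,0x09,0x12,0x03] = d1 41 4e 15

D0: mem[0x02..0x06] <- [d0 15 d1 47 d6]
D1: mem[0x12..0x15] <- [4e 41 be d0]
D2: mem[0x0a..0x10] <- [dc e8 d0 15 d1 47 d6]
query mem[0x0e]=0xd1, mem[0x09]=0x41, mem[0x12]=0x4e, mem[0x03]=0x15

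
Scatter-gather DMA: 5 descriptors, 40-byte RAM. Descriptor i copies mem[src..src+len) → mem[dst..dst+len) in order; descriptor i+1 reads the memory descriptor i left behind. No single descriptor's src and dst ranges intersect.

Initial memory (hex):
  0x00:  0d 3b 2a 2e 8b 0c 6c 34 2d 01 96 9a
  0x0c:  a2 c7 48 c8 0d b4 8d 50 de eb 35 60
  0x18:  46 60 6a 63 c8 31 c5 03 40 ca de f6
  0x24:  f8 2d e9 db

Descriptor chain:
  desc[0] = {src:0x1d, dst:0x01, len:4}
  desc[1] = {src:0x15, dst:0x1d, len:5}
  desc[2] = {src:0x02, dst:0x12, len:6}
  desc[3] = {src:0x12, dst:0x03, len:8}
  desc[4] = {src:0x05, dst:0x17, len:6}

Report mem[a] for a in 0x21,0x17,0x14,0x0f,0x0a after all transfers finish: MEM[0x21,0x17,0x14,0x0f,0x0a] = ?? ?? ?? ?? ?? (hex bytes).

D0: mem[0x01..0x04] <- [31 c5 03 40]
D1: mem[0x1d..0x21] <- [eb 35 60 46 60]
D2: mem[0x12..0x17] <- [c5 03 40 0c 6c 34]
D3: mem[0x03..0x0a] <- [c5 03 40 0c 6c 34 46 60]
D4: mem[0x17..0x1c] <- [40 0c 6c 34 46 60]
query mem[0x21]=0x60, mem[0x17]=0x40, mem[0x14]=0x40, mem[0x0f]=0xc8, mem[0x0a]=0x60

MEM[0x21,0x17,0x14,0x0f,0x0a] = 60 40 40 c8 60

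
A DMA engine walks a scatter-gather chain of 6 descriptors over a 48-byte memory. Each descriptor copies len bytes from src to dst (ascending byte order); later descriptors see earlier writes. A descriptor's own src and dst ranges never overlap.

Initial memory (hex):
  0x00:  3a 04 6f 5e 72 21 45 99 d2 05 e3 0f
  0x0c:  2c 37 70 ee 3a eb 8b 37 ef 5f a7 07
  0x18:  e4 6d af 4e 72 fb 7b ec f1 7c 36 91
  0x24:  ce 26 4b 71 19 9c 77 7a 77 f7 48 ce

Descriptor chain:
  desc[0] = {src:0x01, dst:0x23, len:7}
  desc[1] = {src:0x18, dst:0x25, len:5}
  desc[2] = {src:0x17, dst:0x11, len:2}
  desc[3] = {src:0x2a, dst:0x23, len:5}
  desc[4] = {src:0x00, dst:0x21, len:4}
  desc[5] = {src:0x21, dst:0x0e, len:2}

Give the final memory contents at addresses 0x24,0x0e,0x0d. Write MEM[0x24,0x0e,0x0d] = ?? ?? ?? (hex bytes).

MEM[0x24,0x0e,0x0d] = 5e 3a 37

  after D0: wrote 7B at 0x23 = 046f5e72214599
  after D1: wrote 5B at 0x25 = e46daf4e72
  after D2: wrote 2B at 0x11 = 07e4
  after D3: wrote 5B at 0x23 = 777a77f748
  after D4: wrote 4B at 0x21 = 3a046f5e
  after D5: wrote 2B at 0x0e = 3a04
query mem[0x24]=0x5e, mem[0x0e]=0x3a, mem[0x0d]=0x37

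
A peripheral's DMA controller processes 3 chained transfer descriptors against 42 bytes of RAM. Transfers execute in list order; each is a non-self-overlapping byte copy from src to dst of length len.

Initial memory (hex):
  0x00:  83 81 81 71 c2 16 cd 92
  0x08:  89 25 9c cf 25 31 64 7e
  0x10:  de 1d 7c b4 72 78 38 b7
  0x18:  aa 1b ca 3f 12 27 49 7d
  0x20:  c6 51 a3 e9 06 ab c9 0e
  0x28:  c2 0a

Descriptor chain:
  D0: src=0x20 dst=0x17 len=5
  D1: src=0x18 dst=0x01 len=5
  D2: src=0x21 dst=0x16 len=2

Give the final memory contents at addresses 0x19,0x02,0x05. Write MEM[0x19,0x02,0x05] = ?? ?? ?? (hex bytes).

#0 dst[0x17+5] := {0xc6,0x51,0xa3,0xe9,0x06}
#1 dst[0x01+5] := {0x51,0xa3,0xe9,0x06,0x12}
#2 dst[0x16+2] := {0x51,0xa3}
query mem[0x19]=0xa3, mem[0x02]=0xa3, mem[0x05]=0x12

MEM[0x19,0x02,0x05] = a3 a3 12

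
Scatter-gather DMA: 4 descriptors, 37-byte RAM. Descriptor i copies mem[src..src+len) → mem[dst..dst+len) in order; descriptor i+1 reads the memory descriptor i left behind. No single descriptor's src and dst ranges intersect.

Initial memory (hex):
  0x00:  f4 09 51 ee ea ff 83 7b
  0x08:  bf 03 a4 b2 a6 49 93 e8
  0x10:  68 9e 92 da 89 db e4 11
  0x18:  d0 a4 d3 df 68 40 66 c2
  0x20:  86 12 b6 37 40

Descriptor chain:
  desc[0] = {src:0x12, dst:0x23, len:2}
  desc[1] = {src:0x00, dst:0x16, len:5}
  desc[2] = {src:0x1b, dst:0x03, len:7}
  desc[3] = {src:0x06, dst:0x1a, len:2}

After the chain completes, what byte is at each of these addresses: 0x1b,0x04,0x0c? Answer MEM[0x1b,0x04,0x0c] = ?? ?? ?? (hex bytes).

  after D0: wrote 2B at 0x23 = 92da
  after D1: wrote 5B at 0x16 = f40951eeea
  after D2: wrote 7B at 0x03 = df684066c28612
  after D3: wrote 2B at 0x1a = 66c2
query mem[0x1b]=0xc2, mem[0x04]=0x68, mem[0x0c]=0xa6

MEM[0x1b,0x04,0x0c] = c2 68 a6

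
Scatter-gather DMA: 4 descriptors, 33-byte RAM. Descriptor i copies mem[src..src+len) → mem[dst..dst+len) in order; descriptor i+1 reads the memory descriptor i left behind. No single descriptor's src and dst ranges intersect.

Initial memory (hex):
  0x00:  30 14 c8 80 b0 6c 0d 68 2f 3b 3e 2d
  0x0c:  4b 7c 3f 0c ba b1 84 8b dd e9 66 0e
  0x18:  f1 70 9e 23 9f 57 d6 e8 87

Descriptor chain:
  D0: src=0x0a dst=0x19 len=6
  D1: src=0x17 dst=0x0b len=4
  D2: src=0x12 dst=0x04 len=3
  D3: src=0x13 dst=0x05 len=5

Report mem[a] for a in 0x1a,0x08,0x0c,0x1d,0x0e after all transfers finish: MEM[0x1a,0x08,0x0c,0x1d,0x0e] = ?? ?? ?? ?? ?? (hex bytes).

MEM[0x1a,0x08,0x0c,0x1d,0x0e] = 2d 66 f1 3f 2d

  after D0: wrote 6B at 0x19 = 3e2d4b7c3f0c
  after D1: wrote 4B at 0x0b = 0ef13e2d
  after D2: wrote 3B at 0x04 = 848bdd
  after D3: wrote 5B at 0x05 = 8bdde9660e
query mem[0x1a]=0x2d, mem[0x08]=0x66, mem[0x0c]=0xf1, mem[0x1d]=0x3f, mem[0x0e]=0x2d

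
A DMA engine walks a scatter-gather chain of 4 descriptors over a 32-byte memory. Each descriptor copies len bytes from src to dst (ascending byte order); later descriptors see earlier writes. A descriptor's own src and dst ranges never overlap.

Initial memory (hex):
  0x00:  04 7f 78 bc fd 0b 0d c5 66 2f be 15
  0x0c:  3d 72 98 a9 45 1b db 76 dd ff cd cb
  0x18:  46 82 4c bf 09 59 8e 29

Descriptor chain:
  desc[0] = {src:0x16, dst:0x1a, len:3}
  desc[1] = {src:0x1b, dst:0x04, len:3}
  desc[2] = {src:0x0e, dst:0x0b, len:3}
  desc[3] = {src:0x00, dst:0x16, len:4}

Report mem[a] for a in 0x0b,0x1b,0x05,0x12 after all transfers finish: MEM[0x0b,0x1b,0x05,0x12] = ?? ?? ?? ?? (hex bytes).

[0] 0x16->0x1a len=3 : cd cb 46
[1] 0x1b->0x04 len=3 : cb 46 59
[2] 0x0e->0x0b len=3 : 98 a9 45
[3] 0x00->0x16 len=4 : 04 7f 78 bc
query mem[0x0b]=0x98, mem[0x1b]=0xcb, mem[0x05]=0x46, mem[0x12]=0xdb

MEM[0x0b,0x1b,0x05,0x12] = 98 cb 46 db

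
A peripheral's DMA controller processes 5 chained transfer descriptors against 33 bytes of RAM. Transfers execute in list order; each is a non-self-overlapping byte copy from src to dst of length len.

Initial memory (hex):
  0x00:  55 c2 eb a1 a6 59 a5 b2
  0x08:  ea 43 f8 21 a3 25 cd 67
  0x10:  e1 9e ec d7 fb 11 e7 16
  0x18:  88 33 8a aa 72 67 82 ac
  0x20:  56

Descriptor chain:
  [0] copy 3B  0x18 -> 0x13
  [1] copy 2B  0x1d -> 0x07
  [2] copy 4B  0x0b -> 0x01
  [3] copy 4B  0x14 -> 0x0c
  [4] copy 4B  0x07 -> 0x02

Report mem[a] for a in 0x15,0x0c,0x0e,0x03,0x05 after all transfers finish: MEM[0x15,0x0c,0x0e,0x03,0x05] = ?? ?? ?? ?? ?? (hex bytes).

MEM[0x15,0x0c,0x0e,0x03,0x05] = 8a 33 e7 82 f8

[0] 0x18->0x13 len=3 : 88 33 8a
[1] 0x1d->0x07 len=2 : 67 82
[2] 0x0b->0x01 len=4 : 21 a3 25 cd
[3] 0x14->0x0c len=4 : 33 8a e7 16
[4] 0x07->0x02 len=4 : 67 82 43 f8
query mem[0x15]=0x8a, mem[0x0c]=0x33, mem[0x0e]=0xe7, mem[0x03]=0x82, mem[0x05]=0xf8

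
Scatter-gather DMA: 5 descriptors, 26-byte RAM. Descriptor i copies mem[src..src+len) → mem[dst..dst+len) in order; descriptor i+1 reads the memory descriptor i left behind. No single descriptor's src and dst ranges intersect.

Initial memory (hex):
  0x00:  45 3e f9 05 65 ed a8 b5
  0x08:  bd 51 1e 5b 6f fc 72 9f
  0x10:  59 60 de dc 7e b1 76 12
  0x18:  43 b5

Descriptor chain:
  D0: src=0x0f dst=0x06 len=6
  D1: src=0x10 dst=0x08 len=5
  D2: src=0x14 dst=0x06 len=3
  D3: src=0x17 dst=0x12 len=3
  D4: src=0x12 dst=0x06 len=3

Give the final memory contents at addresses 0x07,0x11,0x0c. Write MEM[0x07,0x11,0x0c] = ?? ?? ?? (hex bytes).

[0] 0x0f->0x06 len=6 : 9f 59 60 de dc 7e
[1] 0x10->0x08 len=5 : 59 60 de dc 7e
[2] 0x14->0x06 len=3 : 7e b1 76
[3] 0x17->0x12 len=3 : 12 43 b5
[4] 0x12->0x06 len=3 : 12 43 b5
query mem[0x07]=0x43, mem[0x11]=0x60, mem[0x0c]=0x7e

MEM[0x07,0x11,0x0c] = 43 60 7e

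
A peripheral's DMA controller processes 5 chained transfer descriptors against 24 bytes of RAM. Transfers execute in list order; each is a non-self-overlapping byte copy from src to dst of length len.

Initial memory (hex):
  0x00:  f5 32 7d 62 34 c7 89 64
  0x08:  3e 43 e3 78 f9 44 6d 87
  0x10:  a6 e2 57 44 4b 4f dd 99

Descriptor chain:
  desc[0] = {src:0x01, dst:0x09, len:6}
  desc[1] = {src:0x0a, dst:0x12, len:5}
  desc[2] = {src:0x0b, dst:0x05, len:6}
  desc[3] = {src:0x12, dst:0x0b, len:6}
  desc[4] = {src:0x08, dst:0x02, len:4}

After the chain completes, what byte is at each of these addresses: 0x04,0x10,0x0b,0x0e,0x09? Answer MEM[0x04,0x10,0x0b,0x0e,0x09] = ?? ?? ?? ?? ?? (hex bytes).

[0] 0x01->0x09 len=6 : 32 7d 62 34 c7 89
[1] 0x0a->0x12 len=5 : 7d 62 34 c7 89
[2] 0x0b->0x05 len=6 : 62 34 c7 89 87 a6
[3] 0x12->0x0b len=6 : 7d 62 34 c7 89 99
[4] 0x08->0x02 len=4 : 89 87 a6 7d
query mem[0x04]=0xa6, mem[0x10]=0x99, mem[0x0b]=0x7d, mem[0x0e]=0xc7, mem[0x09]=0x87

MEM[0x04,0x10,0x0b,0x0e,0x09] = a6 99 7d c7 87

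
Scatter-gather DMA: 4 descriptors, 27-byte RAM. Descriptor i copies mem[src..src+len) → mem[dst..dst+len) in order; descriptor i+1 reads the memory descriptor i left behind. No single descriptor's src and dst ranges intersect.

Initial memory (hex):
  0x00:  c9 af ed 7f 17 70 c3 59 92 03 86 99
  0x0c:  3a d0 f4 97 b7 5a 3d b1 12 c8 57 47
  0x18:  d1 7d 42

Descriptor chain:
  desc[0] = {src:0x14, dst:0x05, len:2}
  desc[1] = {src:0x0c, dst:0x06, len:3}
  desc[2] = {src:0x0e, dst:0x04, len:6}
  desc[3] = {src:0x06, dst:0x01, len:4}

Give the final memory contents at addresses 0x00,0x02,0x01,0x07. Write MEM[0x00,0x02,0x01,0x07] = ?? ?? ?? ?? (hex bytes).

MEM[0x00,0x02,0x01,0x07] = c9 5a b7 5a

#0 dst[0x05+2] := {0x12,0xc8}
#1 dst[0x06+3] := {0x3a,0xd0,0xf4}
#2 dst[0x04+6] := {0xf4,0x97,0xb7,0x5a,0x3d,0xb1}
#3 dst[0x01+4] := {0xb7,0x5a,0x3d,0xb1}
query mem[0x00]=0xc9, mem[0x02]=0x5a, mem[0x01]=0xb7, mem[0x07]=0x5a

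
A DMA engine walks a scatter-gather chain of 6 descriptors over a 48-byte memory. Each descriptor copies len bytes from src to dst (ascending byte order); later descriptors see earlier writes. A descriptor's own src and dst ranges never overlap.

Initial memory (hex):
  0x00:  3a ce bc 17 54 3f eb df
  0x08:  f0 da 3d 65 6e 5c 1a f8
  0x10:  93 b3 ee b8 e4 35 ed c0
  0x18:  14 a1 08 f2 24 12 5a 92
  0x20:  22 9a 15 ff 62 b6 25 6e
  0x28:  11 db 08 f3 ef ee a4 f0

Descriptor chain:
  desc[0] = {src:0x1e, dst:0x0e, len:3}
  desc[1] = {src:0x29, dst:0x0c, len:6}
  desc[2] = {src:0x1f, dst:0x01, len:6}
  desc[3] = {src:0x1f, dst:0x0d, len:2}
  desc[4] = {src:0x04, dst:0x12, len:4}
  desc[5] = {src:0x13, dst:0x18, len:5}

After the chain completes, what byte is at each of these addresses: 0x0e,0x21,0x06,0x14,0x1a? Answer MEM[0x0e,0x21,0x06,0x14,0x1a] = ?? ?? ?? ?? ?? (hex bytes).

  after D0: wrote 3B at 0x0e = 5a9222
  after D1: wrote 6B at 0x0c = db08f3efeea4
  after D2: wrote 6B at 0x01 = 92229a15ff62
  after D3: wrote 2B at 0x0d = 9222
  after D4: wrote 4B at 0x12 = 15ff62df
  after D5: wrote 5B at 0x18 = ff62dfedc0
query mem[0x0e]=0x22, mem[0x21]=0x9a, mem[0x06]=0x62, mem[0x14]=0x62, mem[0x1a]=0xdf

MEM[0x0e,0x21,0x06,0x14,0x1a] = 22 9a 62 62 df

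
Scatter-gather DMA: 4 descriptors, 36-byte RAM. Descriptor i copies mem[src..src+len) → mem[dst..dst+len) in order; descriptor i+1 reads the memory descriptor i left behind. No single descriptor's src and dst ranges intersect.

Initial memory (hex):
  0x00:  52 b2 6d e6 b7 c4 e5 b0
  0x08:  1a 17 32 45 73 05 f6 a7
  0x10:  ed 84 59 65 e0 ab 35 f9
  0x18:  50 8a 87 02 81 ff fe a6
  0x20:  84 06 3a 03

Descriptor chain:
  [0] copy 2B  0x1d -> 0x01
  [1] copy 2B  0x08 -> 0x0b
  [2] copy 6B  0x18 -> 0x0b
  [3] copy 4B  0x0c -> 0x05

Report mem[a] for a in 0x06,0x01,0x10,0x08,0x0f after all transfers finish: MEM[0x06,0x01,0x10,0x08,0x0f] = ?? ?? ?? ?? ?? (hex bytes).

MEM[0x06,0x01,0x10,0x08,0x0f] = 87 ff ff 81 81

  after D0: wrote 2B at 0x01 = fffe
  after D1: wrote 2B at 0x0b = 1a17
  after D2: wrote 6B at 0x0b = 508a870281ff
  after D3: wrote 4B at 0x05 = 8a870281
query mem[0x06]=0x87, mem[0x01]=0xff, mem[0x10]=0xff, mem[0x08]=0x81, mem[0x0f]=0x81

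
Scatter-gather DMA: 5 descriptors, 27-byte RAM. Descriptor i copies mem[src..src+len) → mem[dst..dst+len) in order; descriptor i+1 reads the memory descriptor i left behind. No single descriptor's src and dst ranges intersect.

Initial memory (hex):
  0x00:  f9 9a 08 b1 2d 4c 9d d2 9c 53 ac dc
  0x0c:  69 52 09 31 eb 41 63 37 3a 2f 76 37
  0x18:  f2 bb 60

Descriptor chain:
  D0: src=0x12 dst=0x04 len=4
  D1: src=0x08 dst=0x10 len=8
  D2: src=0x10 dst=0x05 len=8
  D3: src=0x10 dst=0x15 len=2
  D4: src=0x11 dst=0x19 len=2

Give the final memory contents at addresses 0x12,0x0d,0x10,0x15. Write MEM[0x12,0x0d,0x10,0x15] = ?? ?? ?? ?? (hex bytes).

D0: mem[0x04..0x07] <- [63 37 3a 2f]
D1: mem[0x10..0x17] <- [9c 53 ac dc 69 52 09 31]
D2: mem[0x05..0x0c] <- [9c 53 ac dc 69 52 09 31]
D3: mem[0x15..0x16] <- [9c 53]
D4: mem[0x19..0x1a] <- [53 ac]
query mem[0x12]=0xac, mem[0x0d]=0x52, mem[0x10]=0x9c, mem[0x15]=0x9c

MEM[0x12,0x0d,0x10,0x15] = ac 52 9c 9c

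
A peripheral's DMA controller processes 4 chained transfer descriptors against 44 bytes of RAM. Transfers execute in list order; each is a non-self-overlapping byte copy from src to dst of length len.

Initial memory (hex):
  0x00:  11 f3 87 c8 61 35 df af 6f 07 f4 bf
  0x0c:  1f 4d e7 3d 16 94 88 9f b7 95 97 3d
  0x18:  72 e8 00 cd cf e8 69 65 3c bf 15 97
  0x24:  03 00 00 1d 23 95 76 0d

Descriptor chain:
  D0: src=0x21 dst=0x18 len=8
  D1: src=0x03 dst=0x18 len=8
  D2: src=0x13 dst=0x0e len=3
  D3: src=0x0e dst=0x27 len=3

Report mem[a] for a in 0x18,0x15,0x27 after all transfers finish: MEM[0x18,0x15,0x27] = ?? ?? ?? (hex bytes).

MEM[0x18,0x15,0x27] = c8 95 9f

[0] 0x21->0x18 len=8 : bf 15 97 03 00 00 1d 23
[1] 0x03->0x18 len=8 : c8 61 35 df af 6f 07 f4
[2] 0x13->0x0e len=3 : 9f b7 95
[3] 0x0e->0x27 len=3 : 9f b7 95
query mem[0x18]=0xc8, mem[0x15]=0x95, mem[0x27]=0x9f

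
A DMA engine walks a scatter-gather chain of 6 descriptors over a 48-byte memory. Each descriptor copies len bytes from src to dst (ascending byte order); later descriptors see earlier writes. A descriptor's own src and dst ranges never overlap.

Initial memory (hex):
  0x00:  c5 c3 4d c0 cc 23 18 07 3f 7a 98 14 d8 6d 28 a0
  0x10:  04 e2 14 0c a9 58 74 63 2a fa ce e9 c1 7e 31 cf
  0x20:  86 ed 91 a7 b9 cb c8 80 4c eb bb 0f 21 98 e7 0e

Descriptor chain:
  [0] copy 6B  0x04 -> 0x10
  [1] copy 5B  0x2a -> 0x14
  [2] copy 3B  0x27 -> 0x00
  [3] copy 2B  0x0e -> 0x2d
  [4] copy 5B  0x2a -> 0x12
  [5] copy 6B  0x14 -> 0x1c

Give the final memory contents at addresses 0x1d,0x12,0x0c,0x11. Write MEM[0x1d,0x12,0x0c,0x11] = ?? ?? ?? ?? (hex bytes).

MEM[0x1d,0x12,0x0c,0x11] = 28 bb d8 23

#0 dst[0x10+6] := {0xcc,0x23,0x18,0x07,0x3f,0x7a}
#1 dst[0x14+5] := {0xbb,0x0f,0x21,0x98,0xe7}
#2 dst[0x00+3] := {0x80,0x4c,0xeb}
#3 dst[0x2d+2] := {0x28,0xa0}
#4 dst[0x12+5] := {0xbb,0x0f,0x21,0x28,0xa0}
#5 dst[0x1c+6] := {0x21,0x28,0xa0,0x98,0xe7,0xfa}
query mem[0x1d]=0x28, mem[0x12]=0xbb, mem[0x0c]=0xd8, mem[0x11]=0x23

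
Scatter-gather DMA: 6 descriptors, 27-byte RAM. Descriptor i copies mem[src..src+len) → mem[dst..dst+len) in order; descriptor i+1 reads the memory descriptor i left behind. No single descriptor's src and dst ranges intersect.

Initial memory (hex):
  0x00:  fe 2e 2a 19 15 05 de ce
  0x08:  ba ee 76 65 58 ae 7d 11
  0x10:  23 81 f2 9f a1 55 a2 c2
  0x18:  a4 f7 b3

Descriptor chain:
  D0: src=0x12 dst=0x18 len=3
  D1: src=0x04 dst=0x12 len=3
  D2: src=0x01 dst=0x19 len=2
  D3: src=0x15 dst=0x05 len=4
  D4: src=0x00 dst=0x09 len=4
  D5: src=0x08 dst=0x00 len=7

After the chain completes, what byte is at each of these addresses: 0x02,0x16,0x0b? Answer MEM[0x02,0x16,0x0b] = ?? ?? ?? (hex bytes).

D0: mem[0x18..0x1a] <- [f2 9f a1]
D1: mem[0x12..0x14] <- [15 05 de]
D2: mem[0x19..0x1a] <- [2e 2a]
D3: mem[0x05..0x08] <- [55 a2 c2 f2]
D4: mem[0x09..0x0c] <- [fe 2e 2a 19]
D5: mem[0x00..0x06] <- [f2 fe 2e 2a 19 ae 7d]
query mem[0x02]=0x2e, mem[0x16]=0xa2, mem[0x0b]=0x2a

MEM[0x02,0x16,0x0b] = 2e a2 2a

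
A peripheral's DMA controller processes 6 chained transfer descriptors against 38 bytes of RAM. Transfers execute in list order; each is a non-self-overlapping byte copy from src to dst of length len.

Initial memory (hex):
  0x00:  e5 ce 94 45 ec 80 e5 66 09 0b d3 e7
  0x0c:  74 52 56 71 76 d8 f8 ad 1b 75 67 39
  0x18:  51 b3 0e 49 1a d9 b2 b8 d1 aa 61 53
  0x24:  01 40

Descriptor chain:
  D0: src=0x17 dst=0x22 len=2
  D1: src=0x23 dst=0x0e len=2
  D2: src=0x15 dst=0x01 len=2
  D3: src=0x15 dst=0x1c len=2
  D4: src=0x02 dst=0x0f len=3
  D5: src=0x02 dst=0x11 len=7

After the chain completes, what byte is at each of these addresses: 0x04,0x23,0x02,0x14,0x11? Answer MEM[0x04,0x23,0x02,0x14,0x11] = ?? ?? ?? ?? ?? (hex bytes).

MEM[0x04,0x23,0x02,0x14,0x11] = ec 51 67 80 67

  after D0: wrote 2B at 0x22 = 3951
  after D1: wrote 2B at 0x0e = 5101
  after D2: wrote 2B at 0x01 = 7567
  after D3: wrote 2B at 0x1c = 7567
  after D4: wrote 3B at 0x0f = 6745ec
  after D5: wrote 7B at 0x11 = 6745ec80e56609
query mem[0x04]=0xec, mem[0x23]=0x51, mem[0x02]=0x67, mem[0x14]=0x80, mem[0x11]=0x67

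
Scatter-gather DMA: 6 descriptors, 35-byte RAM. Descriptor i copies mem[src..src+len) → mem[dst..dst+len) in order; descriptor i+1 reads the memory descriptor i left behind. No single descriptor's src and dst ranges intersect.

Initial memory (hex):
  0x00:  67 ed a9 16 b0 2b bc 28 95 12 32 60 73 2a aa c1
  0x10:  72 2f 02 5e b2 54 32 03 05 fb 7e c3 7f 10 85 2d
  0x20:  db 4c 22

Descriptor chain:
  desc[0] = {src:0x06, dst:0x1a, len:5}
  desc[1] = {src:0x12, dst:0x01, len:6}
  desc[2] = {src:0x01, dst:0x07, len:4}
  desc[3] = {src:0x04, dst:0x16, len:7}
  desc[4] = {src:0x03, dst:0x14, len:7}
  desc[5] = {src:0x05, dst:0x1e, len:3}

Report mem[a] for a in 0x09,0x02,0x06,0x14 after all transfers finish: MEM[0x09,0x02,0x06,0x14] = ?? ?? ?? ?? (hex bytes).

#0 dst[0x1a+5] := {0xbc,0x28,0x95,0x12,0x32}
#1 dst[0x01+6] := {0x02,0x5e,0xb2,0x54,0x32,0x03}
#2 dst[0x07+4] := {0x02,0x5e,0xb2,0x54}
#3 dst[0x16+7] := {0x54,0x32,0x03,0x02,0x5e,0xb2,0x54}
#4 dst[0x14+7] := {0xb2,0x54,0x32,0x03,0x02,0x5e,0xb2}
#5 dst[0x1e+3] := {0x32,0x03,0x02}
query mem[0x09]=0xb2, mem[0x02]=0x5e, mem[0x06]=0x03, mem[0x14]=0xb2

MEM[0x09,0x02,0x06,0x14] = b2 5e 03 b2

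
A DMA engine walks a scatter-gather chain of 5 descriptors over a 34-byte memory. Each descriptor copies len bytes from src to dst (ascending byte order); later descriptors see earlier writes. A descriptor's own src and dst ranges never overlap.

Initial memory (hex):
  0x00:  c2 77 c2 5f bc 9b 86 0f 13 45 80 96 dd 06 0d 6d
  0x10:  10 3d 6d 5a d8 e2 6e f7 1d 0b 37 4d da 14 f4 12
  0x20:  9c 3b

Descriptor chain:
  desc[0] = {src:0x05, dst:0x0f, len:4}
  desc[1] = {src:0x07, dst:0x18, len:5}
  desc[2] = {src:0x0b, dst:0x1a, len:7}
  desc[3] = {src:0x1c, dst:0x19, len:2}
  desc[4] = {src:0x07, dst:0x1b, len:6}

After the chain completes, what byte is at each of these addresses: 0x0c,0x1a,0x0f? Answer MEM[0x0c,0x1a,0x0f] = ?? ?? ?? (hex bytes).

MEM[0x0c,0x1a,0x0f] = dd 0d 9b

  after D0: wrote 4B at 0x0f = 9b860f13
  after D1: wrote 5B at 0x18 = 0f13458096
  after D2: wrote 7B at 0x1a = 96dd060d9b860f
  after D3: wrote 2B at 0x19 = 060d
  after D4: wrote 6B at 0x1b = 0f13458096dd
query mem[0x0c]=0xdd, mem[0x1a]=0x0d, mem[0x0f]=0x9b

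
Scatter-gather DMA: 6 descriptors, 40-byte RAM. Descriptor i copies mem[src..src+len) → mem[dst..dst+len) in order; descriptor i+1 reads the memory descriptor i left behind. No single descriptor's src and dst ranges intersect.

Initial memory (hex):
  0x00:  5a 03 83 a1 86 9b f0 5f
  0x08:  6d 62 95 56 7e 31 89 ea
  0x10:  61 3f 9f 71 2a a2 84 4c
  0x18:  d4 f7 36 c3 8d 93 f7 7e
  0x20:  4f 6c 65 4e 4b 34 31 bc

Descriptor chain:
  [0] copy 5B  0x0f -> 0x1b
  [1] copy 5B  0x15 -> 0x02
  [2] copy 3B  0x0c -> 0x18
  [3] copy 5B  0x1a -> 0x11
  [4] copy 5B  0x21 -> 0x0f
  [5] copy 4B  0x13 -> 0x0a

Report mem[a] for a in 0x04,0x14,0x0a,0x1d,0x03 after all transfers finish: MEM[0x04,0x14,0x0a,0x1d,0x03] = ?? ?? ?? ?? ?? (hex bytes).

  after D0: wrote 5B at 0x1b = ea613f9f71
  after D1: wrote 5B at 0x02 = a2844cd4f7
  after D2: wrote 3B at 0x18 = 7e3189
  after D3: wrote 5B at 0x11 = 89ea613f9f
  after D4: wrote 5B at 0x0f = 6c654e4b34
  after D5: wrote 4B at 0x0a = 343f9f84
query mem[0x04]=0x4c, mem[0x14]=0x3f, mem[0x0a]=0x34, mem[0x1d]=0x3f, mem[0x03]=0x84

MEM[0x04,0x14,0x0a,0x1d,0x03] = 4c 3f 34 3f 84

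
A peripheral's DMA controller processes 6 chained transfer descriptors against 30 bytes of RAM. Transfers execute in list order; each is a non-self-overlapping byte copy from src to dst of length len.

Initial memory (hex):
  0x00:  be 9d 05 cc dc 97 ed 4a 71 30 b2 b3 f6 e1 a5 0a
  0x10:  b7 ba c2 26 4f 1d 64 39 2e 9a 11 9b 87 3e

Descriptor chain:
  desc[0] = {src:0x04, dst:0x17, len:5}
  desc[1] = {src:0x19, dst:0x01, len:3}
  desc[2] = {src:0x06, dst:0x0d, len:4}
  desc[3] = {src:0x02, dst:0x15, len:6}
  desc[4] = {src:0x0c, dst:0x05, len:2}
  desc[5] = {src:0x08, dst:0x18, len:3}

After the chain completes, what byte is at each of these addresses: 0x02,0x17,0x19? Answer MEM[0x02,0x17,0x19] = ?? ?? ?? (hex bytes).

[0] 0x04->0x17 len=5 : dc 97 ed 4a 71
[1] 0x19->0x01 len=3 : ed 4a 71
[2] 0x06->0x0d len=4 : ed 4a 71 30
[3] 0x02->0x15 len=6 : 4a 71 dc 97 ed 4a
[4] 0x0c->0x05 len=2 : f6 ed
[5] 0x08->0x18 len=3 : 71 30 b2
query mem[0x02]=0x4a, mem[0x17]=0xdc, mem[0x19]=0x30

MEM[0x02,0x17,0x19] = 4a dc 30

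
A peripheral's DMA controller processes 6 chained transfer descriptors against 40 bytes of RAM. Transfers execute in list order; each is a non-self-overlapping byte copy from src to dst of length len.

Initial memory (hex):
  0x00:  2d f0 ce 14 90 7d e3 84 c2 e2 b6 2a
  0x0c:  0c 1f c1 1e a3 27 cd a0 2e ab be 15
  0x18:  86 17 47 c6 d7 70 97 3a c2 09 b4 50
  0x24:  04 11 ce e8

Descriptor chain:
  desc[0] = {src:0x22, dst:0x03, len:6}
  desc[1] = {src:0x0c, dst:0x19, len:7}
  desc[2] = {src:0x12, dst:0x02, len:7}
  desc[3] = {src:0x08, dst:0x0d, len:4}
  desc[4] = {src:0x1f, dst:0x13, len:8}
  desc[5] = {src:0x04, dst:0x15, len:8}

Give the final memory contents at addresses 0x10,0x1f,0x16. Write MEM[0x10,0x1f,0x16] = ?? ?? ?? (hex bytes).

MEM[0x10,0x1f,0x16] = 2a cd ab

  after D0: wrote 6B at 0x03 = b4500411cee8
  after D1: wrote 7B at 0x19 = 0c1fc11ea327cd
  after D2: wrote 7B at 0x02 = cda02eabbe1586
  after D3: wrote 4B at 0x0d = 86e2b62a
  after D4: wrote 8B at 0x13 = cdc209b4500411ce
  after D5: wrote 8B at 0x15 = 2eabbe1586e2b62a
query mem[0x10]=0x2a, mem[0x1f]=0xcd, mem[0x16]=0xab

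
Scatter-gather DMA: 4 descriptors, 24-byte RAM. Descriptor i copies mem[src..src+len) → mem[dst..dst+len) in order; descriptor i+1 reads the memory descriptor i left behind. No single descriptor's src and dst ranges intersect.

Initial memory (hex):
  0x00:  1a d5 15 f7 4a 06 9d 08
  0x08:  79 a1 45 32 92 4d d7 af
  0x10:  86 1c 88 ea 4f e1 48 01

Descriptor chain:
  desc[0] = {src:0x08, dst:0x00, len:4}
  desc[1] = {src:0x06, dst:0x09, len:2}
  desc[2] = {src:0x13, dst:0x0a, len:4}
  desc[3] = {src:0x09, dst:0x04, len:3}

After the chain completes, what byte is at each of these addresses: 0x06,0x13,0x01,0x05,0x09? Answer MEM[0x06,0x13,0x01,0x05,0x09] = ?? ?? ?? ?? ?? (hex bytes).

MEM[0x06,0x13,0x01,0x05,0x09] = 4f ea a1 ea 9d

[0] 0x08->0x00 len=4 : 79 a1 45 32
[1] 0x06->0x09 len=2 : 9d 08
[2] 0x13->0x0a len=4 : ea 4f e1 48
[3] 0x09->0x04 len=3 : 9d ea 4f
query mem[0x06]=0x4f, mem[0x13]=0xea, mem[0x01]=0xa1, mem[0x05]=0xea, mem[0x09]=0x9d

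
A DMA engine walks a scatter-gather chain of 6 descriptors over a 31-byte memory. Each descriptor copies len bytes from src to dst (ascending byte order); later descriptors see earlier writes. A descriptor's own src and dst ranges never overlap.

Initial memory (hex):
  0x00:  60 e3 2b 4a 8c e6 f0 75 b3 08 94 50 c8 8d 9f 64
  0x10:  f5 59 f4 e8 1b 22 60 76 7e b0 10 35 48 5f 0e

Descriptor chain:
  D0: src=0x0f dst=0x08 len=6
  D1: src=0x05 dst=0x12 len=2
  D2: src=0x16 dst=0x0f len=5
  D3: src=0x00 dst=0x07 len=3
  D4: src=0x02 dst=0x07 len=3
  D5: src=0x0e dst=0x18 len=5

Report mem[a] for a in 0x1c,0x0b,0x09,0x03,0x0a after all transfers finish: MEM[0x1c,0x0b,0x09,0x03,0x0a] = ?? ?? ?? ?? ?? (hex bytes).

MEM[0x1c,0x0b,0x09,0x03,0x0a] = b0 f4 8c 4a 59

[0] 0x0f->0x08 len=6 : 64 f5 59 f4 e8 1b
[1] 0x05->0x12 len=2 : e6 f0
[2] 0x16->0x0f len=5 : 60 76 7e b0 10
[3] 0x00->0x07 len=3 : 60 e3 2b
[4] 0x02->0x07 len=3 : 2b 4a 8c
[5] 0x0e->0x18 len=5 : 9f 60 76 7e b0
query mem[0x1c]=0xb0, mem[0x0b]=0xf4, mem[0x09]=0x8c, mem[0x03]=0x4a, mem[0x0a]=0x59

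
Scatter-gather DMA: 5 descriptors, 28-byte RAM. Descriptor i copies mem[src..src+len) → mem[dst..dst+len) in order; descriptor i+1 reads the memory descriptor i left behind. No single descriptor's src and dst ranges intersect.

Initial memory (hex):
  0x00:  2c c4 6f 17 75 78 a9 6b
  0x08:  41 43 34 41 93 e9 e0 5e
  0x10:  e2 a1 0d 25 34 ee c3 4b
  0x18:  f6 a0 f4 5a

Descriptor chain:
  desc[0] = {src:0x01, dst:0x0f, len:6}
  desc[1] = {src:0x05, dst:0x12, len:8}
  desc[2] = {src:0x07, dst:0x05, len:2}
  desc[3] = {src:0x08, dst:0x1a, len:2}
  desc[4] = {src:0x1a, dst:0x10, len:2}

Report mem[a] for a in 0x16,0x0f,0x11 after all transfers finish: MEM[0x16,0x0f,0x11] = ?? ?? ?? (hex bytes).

MEM[0x16,0x0f,0x11] = 43 c4 43

  after D0: wrote 6B at 0x0f = c46f177578a9
  after D1: wrote 8B at 0x12 = 78a96b4143344193
  after D2: wrote 2B at 0x05 = 6b41
  after D3: wrote 2B at 0x1a = 4143
  after D4: wrote 2B at 0x10 = 4143
query mem[0x16]=0x43, mem[0x0f]=0xc4, mem[0x11]=0x43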